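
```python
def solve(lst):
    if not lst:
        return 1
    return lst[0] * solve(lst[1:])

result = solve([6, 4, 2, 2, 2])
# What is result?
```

Product over [6, 4, 2, 2, 2] = 6 * 4 * 2 * 2 * 2 = 192

Answer: 192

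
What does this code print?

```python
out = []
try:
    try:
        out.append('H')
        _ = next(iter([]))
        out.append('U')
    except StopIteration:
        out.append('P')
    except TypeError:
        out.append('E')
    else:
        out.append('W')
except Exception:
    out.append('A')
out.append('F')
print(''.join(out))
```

Execution trace: 'H' (inner try body) → 'P' (inner except StopIteration) → 'F' (after the try/except). Output: HPF

Answer: HPF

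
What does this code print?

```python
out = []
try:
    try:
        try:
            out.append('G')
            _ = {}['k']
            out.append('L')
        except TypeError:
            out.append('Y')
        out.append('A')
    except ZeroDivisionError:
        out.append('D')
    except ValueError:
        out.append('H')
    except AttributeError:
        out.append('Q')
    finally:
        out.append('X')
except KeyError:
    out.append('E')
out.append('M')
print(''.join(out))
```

Execution trace: 'G' (inner try body) → 'X' (finally) → 'E' (outer except KeyError) → 'M' (after the try/except). Output: GXEM

Answer: GXEM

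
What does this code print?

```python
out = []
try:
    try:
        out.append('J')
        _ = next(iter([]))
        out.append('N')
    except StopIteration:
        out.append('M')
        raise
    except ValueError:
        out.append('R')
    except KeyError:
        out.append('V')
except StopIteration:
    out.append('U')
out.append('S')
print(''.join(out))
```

Execution trace: 'J' (inner try body) → 'M' (inner except StopIteration) → 'U' (outer except StopIteration) → 'S' (after the try/except). Output: JMUS

Answer: JMUS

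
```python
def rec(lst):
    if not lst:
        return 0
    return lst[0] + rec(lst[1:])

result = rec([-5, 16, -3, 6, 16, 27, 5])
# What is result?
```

(-5) + 16 + (-3) + 6 + 16 + 27 + 5 + 0 = 62

Answer: 62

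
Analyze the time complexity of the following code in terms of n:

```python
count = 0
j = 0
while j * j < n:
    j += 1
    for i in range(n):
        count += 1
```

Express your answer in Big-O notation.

Each loop level contributes: √n × n. Multiplying the contributions gives O(n√n).

Answer: O(n√n)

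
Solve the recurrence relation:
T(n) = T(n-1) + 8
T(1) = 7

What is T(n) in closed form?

Unrolling: T(n) = T(1) + 8·(n-1) = 7 + 8(n-1) = 8n - 1.

Answer: T(n) = 8n - 1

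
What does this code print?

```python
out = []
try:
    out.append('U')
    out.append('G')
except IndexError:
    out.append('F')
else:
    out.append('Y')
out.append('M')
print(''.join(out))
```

Execution trace: 'U' (try body) → 'G' (try body, no exception) → 'Y' (else) → 'M' (after the try/except). Output: UGYM

Answer: UGYM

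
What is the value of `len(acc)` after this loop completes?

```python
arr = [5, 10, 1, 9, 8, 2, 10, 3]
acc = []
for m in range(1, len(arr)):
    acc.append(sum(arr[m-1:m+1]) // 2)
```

Number of 2-element averages
`acc` takes the values: [] → [7] → [7, 5] → [7, 5, 5] → [7, 5, 5, 8] → [7, 5, 5, 8, 5] → [7, 5, 5, 8, 5, 6] → [7, 5, 5, 8, 5, 6, 6]
So `len(acc)` = 7

Answer: 7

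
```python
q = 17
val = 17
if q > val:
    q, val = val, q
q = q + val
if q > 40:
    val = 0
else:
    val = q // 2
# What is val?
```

Trace:
`q = 17` → q = 17
`val = 17` → val = 17
`if q > val: ...` → q > val is False → no variable changes
`q = q + val` → q = 34
`if q > 40: ...` → q > 40 is False, take else branch → no variable changes
So val = 17

Answer: 17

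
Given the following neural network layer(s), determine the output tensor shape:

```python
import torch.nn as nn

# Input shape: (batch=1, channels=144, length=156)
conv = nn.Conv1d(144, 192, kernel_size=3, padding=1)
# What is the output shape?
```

Input: (1, 144, 156) -> Output: (1, 192, 156)

Answer: (1, 192, 156)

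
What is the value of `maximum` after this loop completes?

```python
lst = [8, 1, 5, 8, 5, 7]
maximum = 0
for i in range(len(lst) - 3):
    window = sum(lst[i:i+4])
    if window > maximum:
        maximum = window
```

Max sum of 4-element window in [8, 1, 5, 8, 5, 7]
`maximum` takes the values: 0 → 22 → 25

Answer: 25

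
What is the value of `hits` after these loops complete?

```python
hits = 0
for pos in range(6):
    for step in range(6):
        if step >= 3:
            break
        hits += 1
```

Inner breaks at 3, outer runs 6 times
`hits` takes the values: 0 → 1 → 2 → 3 → 4 → 5 → 6 → 7 → 8 → 9 → 10 → 11 → 12 → 13 → 14 → 15 → 16 → 17 → 18

Answer: 18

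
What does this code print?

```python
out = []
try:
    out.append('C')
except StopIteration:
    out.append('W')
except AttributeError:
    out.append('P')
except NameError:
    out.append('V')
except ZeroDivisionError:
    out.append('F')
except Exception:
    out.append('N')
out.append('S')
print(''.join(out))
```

Execution trace: 'C' (try body, no exception) → 'S' (after the try/except). Output: CS

Answer: CS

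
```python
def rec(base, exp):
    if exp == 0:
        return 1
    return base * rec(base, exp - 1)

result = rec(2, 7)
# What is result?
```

rec(2, 7) = 2 * 2 * 2 * 2 * 2 * 2 * 2 = 128

Answer: 128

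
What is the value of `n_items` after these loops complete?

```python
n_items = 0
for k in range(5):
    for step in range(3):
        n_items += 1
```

5 * 3 = 15
`n_items` takes the values: 0 → 1 → 2 → 3 → 4 → 5 → 6 → 7 → 8 → 9 → 10 → 11 → 12 → 13 → 14 → 15

Answer: 15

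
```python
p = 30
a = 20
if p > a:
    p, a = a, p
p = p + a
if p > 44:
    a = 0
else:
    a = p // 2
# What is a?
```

Trace:
`p = 30` → p = 30
`a = 20` → a = 20
`if p > a: ...` → p > a is True → p = 20; a = 30
`p = p + a` → p = 50
`if p > 44: ...` → p > 44 is True → a = 0
So a = 0

Answer: 0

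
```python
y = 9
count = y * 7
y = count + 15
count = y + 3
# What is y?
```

Trace:
`y = 9` → y = 9
`count = y * 7` → count = 63
`y = count + 15` → y = 78
`count = y + 3` → count = 81
So y = 78

Answer: 78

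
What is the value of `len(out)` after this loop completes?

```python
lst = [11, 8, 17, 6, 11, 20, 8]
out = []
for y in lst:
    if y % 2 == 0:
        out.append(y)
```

Count even numbers in [11, 8, 17, 6, 11, 20, 8]
`out` takes the values: [] → [8] → [8, 6] → [8, 6, 20] → [8, 6, 20, 8]
So `len(out)` = 4

Answer: 4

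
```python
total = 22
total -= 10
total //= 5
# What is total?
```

Trace:
`total = 22` → total = 22
`total -= 10` → total = 12
`total //= 5` → total = 2
So total = 2

Answer: 2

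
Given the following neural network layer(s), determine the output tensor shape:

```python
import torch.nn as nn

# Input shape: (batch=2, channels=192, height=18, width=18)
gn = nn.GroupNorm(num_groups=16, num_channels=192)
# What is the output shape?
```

Input: (2, 192, 18, 18) -> Output: (2, 192, 18, 18)

Answer: (2, 192, 18, 18)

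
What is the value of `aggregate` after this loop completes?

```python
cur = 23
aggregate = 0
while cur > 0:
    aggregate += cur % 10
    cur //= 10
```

Sum digits of 23
`aggregate` takes the values: 0 → 3 → 5

Answer: 5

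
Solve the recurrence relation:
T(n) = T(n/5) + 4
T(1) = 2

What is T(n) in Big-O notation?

Each step divides n by 5 and adds 4. After log_5(n) steps we reach T(1)=2. So T(n) = 4·log_5(n) + 2 = O(log n).

Answer: O(log n)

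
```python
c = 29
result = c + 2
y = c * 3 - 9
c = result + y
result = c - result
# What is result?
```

Trace:
`c = 29` → c = 29
`result = c + 2` → result = 31
`y = c * 3 - 9` → y = 78
`c = result + y` → c = 109
`result = c - result` → result = 78
So result = 78

Answer: 78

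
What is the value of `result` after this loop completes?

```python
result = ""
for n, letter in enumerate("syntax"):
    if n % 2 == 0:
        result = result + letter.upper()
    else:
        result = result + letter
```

Uppercase even positions in 'syntax'
`result` takes the values: "" → "S" → "Sy" → "SyN" → "SyNt" → "SyNtA" → "SyNtAx"

Answer: "SyNtAx"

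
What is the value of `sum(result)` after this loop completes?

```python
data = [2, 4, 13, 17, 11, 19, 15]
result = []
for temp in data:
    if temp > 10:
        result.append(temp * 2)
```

Sum of doubled values > 10
`result` takes the values: [] → [26] → [26, 34] → [26, 34, 22] → [26, 34, 22, 38] → [26, 34, 22, 38, 30]
So `sum(result)` = 150

Answer: 150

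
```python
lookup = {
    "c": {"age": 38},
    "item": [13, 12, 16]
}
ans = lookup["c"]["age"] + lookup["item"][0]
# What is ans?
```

Trace:
`lookup = { ...` → lookup = {'c': {'age': 38}, 'item': [13, 12, 16]}
`ans = lookup["c"]["age"] + lookup["item"][0]` → ans = 51
So ans = 51

Answer: 51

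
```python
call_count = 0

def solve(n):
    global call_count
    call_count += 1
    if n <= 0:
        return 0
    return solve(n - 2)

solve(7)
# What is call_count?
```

Linear recursion stepping by 2: 5 calls from n=7 down to ≤0.

Answer: 5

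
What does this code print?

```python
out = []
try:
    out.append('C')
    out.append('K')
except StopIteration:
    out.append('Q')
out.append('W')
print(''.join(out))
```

Execution trace: 'C' (try body) → 'K' (try body, no exception) → 'W' (after the try/except). Output: CKW

Answer: CKW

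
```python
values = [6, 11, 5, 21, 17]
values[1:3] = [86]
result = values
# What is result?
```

Trace:
`values = [6, 11, 5, 21, 17]` → values = [6, 11, 5, 21, 17]
`values[1:3] = [86]` → values = [6, 86, 21, 17]
`result = values` → result = [6, 86, 21, 17]
So result = [6, 86, 21, 17]

Answer: [6, 86, 21, 17]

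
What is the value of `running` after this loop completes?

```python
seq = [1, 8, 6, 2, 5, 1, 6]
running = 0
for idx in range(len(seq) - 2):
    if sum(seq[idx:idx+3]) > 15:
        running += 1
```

Count windows with sum > 15
`running` takes the values: 0 → 1

Answer: 1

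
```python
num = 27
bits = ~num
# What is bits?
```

Trace:
`num = 27` → num = 27
`bits = ~num` → bits = -28
So bits = -28

Answer: -28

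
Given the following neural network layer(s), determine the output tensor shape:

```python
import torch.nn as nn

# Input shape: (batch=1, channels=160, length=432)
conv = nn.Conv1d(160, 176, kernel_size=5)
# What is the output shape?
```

Input: (1, 160, 432) -> Output: (1, 176, 428)

Answer: (1, 176, 428)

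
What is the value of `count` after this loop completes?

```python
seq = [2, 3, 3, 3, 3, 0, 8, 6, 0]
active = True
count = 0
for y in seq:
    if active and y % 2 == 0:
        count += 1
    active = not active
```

Count even values at even positions
`count` takes the values: 0 → 1 → 2 → 3

Answer: 3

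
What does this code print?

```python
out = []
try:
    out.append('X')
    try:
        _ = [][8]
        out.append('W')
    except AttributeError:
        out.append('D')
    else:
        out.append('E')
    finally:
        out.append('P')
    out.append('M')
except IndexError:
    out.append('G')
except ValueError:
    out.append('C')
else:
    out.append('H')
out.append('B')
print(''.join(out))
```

Execution trace: 'X' (try body) → 'P' (inner finally) → 'G' (except IndexError) → 'B' (after the try/except). Output: XPGB

Answer: XPGB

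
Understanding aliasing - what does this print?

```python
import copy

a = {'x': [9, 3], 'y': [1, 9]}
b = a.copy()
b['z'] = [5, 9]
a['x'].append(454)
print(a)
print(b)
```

Key concept: shallow copy of dict with mutable values.
Step by step:
`a = {'x': [9, 3], 'y': [1, 9]}` → a = {'x': [9, 3], 'y': [1, 9]}
`b = a.copy()` → b = {'x': [9, 3], 'y': [1, 9]}
`b['z'] = [5, 9]` → b = {'x': [9, 3], 'y': [1, 9], 'z': [5, 9]}
`a['x'].append(454)` → a = {'x': [9, 3, 454], 'y': [1, 9]}; b = {'x': [9, 3, 454], 'y': [1, 9], 'z': [5, 9]}
`print(a)` → prints {'x': [9, 3, 454], 'y': [1, 9]}
`print(b)` → prints {'x': [9, 3, 454], 'y': [1, 9], 'z': [5, 9]}

Answer:
{'x': [9, 3, 454], 'y': [1, 9]}
{'x': [9, 3, 454], 'y': [1, 9], 'z': [5, 9]}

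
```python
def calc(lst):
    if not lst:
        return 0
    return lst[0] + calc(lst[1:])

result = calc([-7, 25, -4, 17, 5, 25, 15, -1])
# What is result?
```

(-7) + 25 + (-4) + 17 + 5 + 25 + 15 + (-1) + 0 = 75

Answer: 75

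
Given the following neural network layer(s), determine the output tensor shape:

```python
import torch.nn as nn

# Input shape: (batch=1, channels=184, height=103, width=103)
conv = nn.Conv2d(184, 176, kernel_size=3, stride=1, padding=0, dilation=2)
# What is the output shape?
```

Input: (1, 184, 103, 103) -> Output: (1, 176, 99, 99)

Answer: (1, 176, 99, 99)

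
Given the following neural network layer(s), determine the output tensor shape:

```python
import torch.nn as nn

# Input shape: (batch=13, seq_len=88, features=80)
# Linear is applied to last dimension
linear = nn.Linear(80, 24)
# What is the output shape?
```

Input: (13, 88, 80) -> Output: (13, 88, 24)

Answer: (13, 88, 24)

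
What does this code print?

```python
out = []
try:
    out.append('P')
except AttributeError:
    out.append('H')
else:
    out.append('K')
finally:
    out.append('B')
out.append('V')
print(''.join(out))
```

Execution trace: 'P' (try body, no exception) → 'K' (else) → 'B' (finally) → 'V' (after the try/except). Output: PKBV

Answer: PKBV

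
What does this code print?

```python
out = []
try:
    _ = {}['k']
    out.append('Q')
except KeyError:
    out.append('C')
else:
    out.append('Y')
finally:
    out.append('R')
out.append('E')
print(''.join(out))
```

Execution trace: 'C' (except KeyError) → 'R' (finally) → 'E' (after the try/except). Output: CRE

Answer: CRE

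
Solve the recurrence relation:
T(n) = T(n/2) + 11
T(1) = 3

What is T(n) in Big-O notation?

Each step divides n by 2 and adds 11. After log_2(n) steps we reach T(1)=3. So T(n) = 11·log_2(n) + 3 = O(log n).

Answer: O(log n)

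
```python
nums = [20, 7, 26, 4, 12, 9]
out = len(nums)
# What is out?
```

Trace:
`nums = [20, 7, 26, 4, 12, 9]` → nums = [20, 7, 26, 4, 12, 9]
`out = len(nums)` → out = 6
So out = 6

Answer: 6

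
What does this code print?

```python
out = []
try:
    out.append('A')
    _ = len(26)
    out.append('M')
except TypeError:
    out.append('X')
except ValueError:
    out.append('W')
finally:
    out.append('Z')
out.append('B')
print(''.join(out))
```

Execution trace: 'A' (try body) → 'X' (except TypeError) → 'Z' (finally) → 'B' (after the try/except). Output: AXZB

Answer: AXZB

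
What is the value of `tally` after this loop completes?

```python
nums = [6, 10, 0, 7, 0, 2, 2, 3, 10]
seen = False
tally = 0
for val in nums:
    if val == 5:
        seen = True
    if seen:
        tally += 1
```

Count elements after first 5 in [6, 10, 0, 7, 0, 2, 2, 3, 10]
`tally` takes the values: 0

Answer: 0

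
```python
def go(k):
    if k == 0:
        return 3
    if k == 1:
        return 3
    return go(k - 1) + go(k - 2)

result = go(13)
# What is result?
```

Build up from base cases: go(0)=3, go(1)=3, go(2)=6, go(3)=9, go(4)=15, go(5)=24, go(6)=39, ..., go(13)=1131

Answer: 1131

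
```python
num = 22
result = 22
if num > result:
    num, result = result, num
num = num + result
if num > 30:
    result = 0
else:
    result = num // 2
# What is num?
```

Trace:
`num = 22` → num = 22
`result = 22` → result = 22
`if num > result: ...` → num > result is False → no variable changes
`num = num + result` → num = 44
`if num > 30: ...` → num > 30 is True → result = 0
So num = 44

Answer: 44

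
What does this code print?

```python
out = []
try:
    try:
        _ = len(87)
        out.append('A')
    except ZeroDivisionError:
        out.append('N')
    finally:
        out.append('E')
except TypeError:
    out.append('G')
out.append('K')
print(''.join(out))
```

Execution trace: 'E' (finally) → 'G' (outer except TypeError) → 'K' (after the try/except). Output: EGK

Answer: EGK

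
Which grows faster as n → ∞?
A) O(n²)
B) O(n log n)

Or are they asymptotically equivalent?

O(n²) vs O(n log n): Higher order terms dominate.

Answer: A) O(n²) grows faster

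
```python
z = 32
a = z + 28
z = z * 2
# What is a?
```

Trace:
`z = 32` → z = 32
`a = z + 28` → a = 60
`z = z * 2` → z = 64
So a = 60

Answer: 60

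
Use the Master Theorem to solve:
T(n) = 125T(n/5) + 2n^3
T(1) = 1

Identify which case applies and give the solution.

a=125, b=5, f(n)=2n^3. log_5(125) = 3. Since c=3 = 3, Case 2 applies: T(n) = Θ(n^log_b(a) · log n) = O(n^3 log n).

Answer: O(n^3 log n) - Case 2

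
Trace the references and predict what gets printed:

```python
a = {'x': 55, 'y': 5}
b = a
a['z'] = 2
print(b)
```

Key concept: dict aliasing.
Step by step:
`a = {'x': 55, 'y': 5}` → a = {'x': 55, 'y': 5}
`b = a` → b = {'x': 55, 'y': 5} (same object as a)
`a['z'] = 2` → a = {'x': 55, 'y': 5, 'z': 2} (same object as b); b = {'x': 55, 'y': 5, 'z': 2} (same object as a)
`print(b)` → prints {'x': 55, 'y': 5, 'z': 2}

Answer: {'x': 55, 'y': 5, 'z': 2}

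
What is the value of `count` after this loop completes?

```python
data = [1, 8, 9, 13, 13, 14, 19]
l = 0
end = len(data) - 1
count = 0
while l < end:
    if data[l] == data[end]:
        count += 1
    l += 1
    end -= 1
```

Count matching pairs from ends
`count` takes the values: 0

Answer: 0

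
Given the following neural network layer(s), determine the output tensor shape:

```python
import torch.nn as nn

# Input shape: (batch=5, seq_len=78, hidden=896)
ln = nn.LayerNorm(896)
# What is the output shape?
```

Input: (5, 78, 896) -> Output: (5, 78, 896)

Answer: (5, 78, 896)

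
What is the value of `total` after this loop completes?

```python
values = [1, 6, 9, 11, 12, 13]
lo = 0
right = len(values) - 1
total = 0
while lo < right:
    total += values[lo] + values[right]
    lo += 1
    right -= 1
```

Sum of pairs from ends
`total` takes the values: 0 → 14 → 32 → 52

Answer: 52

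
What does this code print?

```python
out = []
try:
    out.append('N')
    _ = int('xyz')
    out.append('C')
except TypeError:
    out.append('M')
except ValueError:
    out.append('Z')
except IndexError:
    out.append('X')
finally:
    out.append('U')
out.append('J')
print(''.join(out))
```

Execution trace: 'N' (try body) → 'Z' (except ValueError) → 'U' (finally) → 'J' (after the try/except). Output: NZUJ

Answer: NZUJ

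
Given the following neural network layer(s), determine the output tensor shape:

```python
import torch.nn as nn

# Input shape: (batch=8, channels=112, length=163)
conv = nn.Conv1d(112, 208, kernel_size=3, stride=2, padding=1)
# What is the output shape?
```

Input: (8, 112, 163) -> Output: (8, 208, 82)

Answer: (8, 208, 82)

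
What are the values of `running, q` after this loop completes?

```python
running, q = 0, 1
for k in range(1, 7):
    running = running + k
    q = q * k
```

Sum and factorial of 1 to 6
`running, q` takes the values: (0, 1) → (1, 1) → (3, 1) → (3, 2) → (6, 2) → (6, 6) → (10, 6) → (10, 24) → (15, 24) → (15, 120) → (21, 120) → (21, 720)

Answer: 21, 720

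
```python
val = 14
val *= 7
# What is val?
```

Trace:
`val = 14` → val = 14
`val *= 7` → val = 98
So val = 98

Answer: 98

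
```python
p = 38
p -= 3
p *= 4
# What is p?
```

Trace:
`p = 38` → p = 38
`p -= 3` → p = 35
`p *= 4` → p = 140
So p = 140

Answer: 140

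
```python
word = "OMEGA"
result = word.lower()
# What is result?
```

Trace:
`word = "OMEGA"` → word = 'OMEGA'
`result = word.lower()` → result = 'omega'
So result = 'omega'

Answer: 'omega'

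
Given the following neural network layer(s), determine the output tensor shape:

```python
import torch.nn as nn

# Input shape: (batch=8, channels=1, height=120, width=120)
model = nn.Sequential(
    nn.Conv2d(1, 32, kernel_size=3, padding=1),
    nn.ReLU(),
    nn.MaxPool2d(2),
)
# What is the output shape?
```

Input: (8, 1, 120, 120) -> after Conv2d: (8, 32, 120, 120) -> after ReLU: (8, 32, 120, 120) -> Output: (8, 32, 60, 60)

Answer: (8, 32, 60, 60)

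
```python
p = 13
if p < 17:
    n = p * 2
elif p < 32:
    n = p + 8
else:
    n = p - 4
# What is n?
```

Trace:
`p = 13` → p = 13
`if p < 17: ...` → p < 17 is True → n = 26
So n = 26

Answer: 26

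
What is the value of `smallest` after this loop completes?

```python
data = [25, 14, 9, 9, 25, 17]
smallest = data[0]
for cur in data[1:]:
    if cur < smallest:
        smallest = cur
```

Minimum of [25, 14, 9, 9, 25, 17]
`smallest` takes the values: 25 → 14 → 9

Answer: 9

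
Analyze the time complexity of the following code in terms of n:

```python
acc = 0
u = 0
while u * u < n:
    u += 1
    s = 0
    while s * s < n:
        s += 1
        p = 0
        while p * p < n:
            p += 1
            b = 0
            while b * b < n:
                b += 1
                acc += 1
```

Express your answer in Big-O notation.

Each loop level contributes: √n × √n × √n × √n. Multiplying the contributions gives O(n^2).

Answer: O(n^2)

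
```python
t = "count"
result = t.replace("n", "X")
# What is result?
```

Trace:
`t = "count"` → t = 'count'
`result = t.replace("n", "X")` → result = 'couXt'
So result = 'couXt'

Answer: 'couXt'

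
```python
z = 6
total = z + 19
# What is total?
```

Trace:
`z = 6` → z = 6
`total = z + 19` → total = 25
So total = 25

Answer: 25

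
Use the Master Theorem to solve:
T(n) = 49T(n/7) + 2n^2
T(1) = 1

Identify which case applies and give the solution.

a=49, b=7, f(n)=2n^2. log_7(49) = 2. Since c=2 = 2, Case 2 applies: T(n) = Θ(n^log_b(a) · log n) = O(n^2 log n).

Answer: O(n^2 log n) - Case 2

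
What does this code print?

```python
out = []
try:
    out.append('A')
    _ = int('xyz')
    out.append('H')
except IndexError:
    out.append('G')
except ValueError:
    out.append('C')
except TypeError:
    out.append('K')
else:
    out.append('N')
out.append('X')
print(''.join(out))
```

Execution trace: 'A' (try body) → 'C' (except ValueError) → 'X' (after the try/except). Output: ACX

Answer: ACX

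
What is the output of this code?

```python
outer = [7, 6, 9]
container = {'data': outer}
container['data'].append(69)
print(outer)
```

Key concept: dict holds reference to list.
Step by step:
`outer = [7, 6, 9]` → outer = [7, 6, 9]
`container = {'data': outer}` → container = {'data': [7, 6, 9]}
`container['data'].append(69)` → outer = [7, 6, 9, 69]; container = {'data': [7, 6, 9, 69]}
`print(outer)` → prints [7, 6, 9, 69]

Answer: [7, 6, 9, 69]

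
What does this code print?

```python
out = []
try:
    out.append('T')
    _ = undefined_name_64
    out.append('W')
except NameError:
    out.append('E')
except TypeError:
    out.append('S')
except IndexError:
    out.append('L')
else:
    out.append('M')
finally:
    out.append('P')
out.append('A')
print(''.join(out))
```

Execution trace: 'T' (try body) → 'E' (except NameError) → 'P' (finally) → 'A' (after the try/except). Output: TEPA

Answer: TEPA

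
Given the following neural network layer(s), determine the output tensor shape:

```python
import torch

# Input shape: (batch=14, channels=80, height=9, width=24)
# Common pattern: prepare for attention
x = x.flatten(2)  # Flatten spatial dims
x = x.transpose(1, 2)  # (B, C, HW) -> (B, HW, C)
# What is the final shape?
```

Input: (14, 80, 9, 24) -> after flatten(2): (14, 80, 216) -> Output: (14, 216, 80)

Answer: (14, 216, 80)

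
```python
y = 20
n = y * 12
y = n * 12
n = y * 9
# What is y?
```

Trace:
`y = 20` → y = 20
`n = y * 12` → n = 240
`y = n * 12` → y = 2880
`n = y * 9` → n = 25920
So y = 2880

Answer: 2880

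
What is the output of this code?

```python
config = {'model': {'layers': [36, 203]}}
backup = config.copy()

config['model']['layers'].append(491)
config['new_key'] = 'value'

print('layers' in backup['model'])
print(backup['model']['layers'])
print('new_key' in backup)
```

Key concept: shallow copy gotcha with nested dict.
Step by step:
`config = {'model': {'layers': [36, 203]}}` → config = {'model': {'layers': [36, 203]}}
`backup = config.copy()` → backup = {'model': {'layers': [36, 203]}}
`config['model']['layers'].append(491)` → config = {'model': {'layers': [36, 203, 491]}}; backup = {'model': {'layers': [36, 203, 491]}}
`config['new_key'] = 'value'` → config = {'model': {'layers': [36, 203, 491]}, 'new_key': 'value'}
`print('layers' in backup['model'])` → prints True
`print(backup['model']['layers'])` → prints [36, 203, 491]
`print('new_key' in backup)` → prints False

Answer:
True
[36, 203, 491]
False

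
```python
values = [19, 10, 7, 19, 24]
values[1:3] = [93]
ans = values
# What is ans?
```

Trace:
`values = [19, 10, 7, 19, 24]` → values = [19, 10, 7, 19, 24]
`values[1:3] = [93]` → values = [19, 93, 19, 24]
`ans = values` → ans = [19, 93, 19, 24]
So ans = [19, 93, 19, 24]

Answer: [19, 93, 19, 24]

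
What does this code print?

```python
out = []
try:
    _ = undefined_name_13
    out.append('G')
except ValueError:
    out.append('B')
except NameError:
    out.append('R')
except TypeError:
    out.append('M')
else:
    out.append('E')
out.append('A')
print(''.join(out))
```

Execution trace: 'R' (except NameError) → 'A' (after the try/except). Output: RA

Answer: RA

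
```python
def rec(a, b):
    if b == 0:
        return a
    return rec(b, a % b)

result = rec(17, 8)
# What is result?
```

rec(17, 8) -> rec(8, 1) -> rec(1, 0) -> 1

Answer: 1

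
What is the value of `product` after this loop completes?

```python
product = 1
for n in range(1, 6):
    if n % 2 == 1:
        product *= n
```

Product of odd numbers 1 to 5
`product` takes the values: 1 → 3 → 15

Answer: 15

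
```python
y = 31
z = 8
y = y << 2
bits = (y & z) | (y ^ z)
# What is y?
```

Trace:
`y = 31` → y = 31
`z = 8` → z = 8
`y = y << 2` → y = 124
`bits = (y & z) | (y ^ z)` → bits = 124
So y = 124

Answer: 124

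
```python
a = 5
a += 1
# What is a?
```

Trace:
`a = 5` → a = 5
`a += 1` → a = 6
So a = 6

Answer: 6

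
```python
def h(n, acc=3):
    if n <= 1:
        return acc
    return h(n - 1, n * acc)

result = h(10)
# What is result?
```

Accumulator trace (n, acc): (10, 3) -> (9, 30) -> (8, 270) -> (7, 2160) -> (6, 15120) -> (5, 90720) -> (4, 453600) -> (3, 1814400) -> (2, 5443200) -> (1, 10886400) -> return 10886400

Answer: 10886400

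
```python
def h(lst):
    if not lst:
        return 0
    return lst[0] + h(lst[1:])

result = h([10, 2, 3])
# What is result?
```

10 + 2 + 3 + 0 = 15

Answer: 15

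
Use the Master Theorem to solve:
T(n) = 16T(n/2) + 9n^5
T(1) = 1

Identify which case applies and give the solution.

a=16, b=2, f(n)=9n^5. log_2(16) = 4. Since c=5 > 4 and the regularity condition holds (16(n/2)^5 = (16/2^5)n^5 with 16/2^5 < 1), Case 3 applies: T(n) = Θ(f(n)) = O(n^5).

Answer: O(n^5) - Case 3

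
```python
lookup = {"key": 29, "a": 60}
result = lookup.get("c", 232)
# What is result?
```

Trace:
`lookup = {"key": 29, "a": 60}` → lookup = {'key': 29, 'a': 60}
`result = lookup.get("c", 232)` → result = 232
So result = 232

Answer: 232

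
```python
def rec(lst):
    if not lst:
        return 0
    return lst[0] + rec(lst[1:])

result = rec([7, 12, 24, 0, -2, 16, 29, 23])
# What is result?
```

7 + 12 + 24 + 0 + (-2) + 16 + 29 + 23 + 0 = 109

Answer: 109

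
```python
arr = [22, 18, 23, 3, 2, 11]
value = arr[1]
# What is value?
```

Trace:
`arr = [22, 18, 23, 3, 2, 11]` → arr = [22, 18, 23, 3, 2, 11]
`value = arr[1]` → value = 18
So value = 18

Answer: 18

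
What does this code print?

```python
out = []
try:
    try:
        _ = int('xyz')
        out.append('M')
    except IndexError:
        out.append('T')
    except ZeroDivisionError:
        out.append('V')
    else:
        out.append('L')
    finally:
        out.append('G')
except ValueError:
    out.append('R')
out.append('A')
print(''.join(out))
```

Execution trace: 'G' (finally) → 'R' (outer except ValueError) → 'A' (after the try/except). Output: GRA

Answer: GRA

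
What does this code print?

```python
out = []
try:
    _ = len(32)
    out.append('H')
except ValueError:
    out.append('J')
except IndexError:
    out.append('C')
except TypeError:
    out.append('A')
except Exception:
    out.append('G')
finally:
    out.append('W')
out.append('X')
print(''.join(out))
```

Execution trace: 'A' (except TypeError) → 'W' (finally) → 'X' (after the try/except). Output: AWX

Answer: AWX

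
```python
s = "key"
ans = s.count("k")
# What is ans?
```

Trace:
`s = "key"` → s = 'key'
`ans = s.count("k")` → ans = 1
So ans = 1

Answer: 1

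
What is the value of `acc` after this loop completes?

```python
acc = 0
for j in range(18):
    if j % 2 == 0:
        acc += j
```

Sum of even numbers 0 to 17
`acc` takes the values: 0 → 2 → 6 → 12 → 20 → 30 → 42 → 56 → 72

Answer: 72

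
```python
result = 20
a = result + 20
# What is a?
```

Trace:
`result = 20` → result = 20
`a = result + 20` → a = 40
So a = 40

Answer: 40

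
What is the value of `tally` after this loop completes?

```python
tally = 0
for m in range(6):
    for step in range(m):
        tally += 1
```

Triangle number: 0+1+2+...+5
`tally` takes the values: 0 → 1 → 2 → 3 → 4 → 5 → 6 → 7 → 8 → 9 → 10 → 11 → 12 → 13 → 14 → 15

Answer: 15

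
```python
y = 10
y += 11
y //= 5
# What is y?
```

Trace:
`y = 10` → y = 10
`y += 11` → y = 21
`y //= 5` → y = 4
So y = 4

Answer: 4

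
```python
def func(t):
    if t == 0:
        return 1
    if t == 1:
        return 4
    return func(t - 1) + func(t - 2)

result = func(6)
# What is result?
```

Build up from base cases: func(0)=1, func(1)=4, func(2)=5, func(3)=9, func(4)=14, func(5)=23, func(6)=37

Answer: 37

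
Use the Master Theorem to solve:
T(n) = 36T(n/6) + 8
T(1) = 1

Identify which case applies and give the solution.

a=36, b=6, f(n)=8. log_6(36) = 2. Since c=0 < 2, Case 1 applies: T(n) = Θ(n^log_b(a)) = O(n^2).

Answer: O(n^2) - Case 1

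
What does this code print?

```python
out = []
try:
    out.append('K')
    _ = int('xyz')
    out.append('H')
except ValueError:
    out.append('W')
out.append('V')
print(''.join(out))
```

Execution trace: 'K' (try body) → 'W' (except ValueError) → 'V' (after the try/except). Output: KWV

Answer: KWV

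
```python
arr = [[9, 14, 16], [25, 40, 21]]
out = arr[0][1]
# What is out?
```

Trace:
`arr = [[9, 14, 16], [25, 40, 21]]` → arr = [[9, 14, 16], [25, 40, 21]]
`out = arr[0][1]` → out = 14
So out = 14

Answer: 14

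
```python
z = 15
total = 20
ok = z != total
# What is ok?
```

Trace:
`z = 15` → z = 15
`total = 20` → total = 20
`ok = z != total` → ok = True
So ok = True

Answer: True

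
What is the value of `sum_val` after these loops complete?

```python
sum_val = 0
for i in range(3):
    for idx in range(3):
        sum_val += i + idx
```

Sum of all i+idx for i,idx in 3x3
`sum_val` takes the values: 0 → 1 → 3 → 4 → 6 → 9 → 11 → 14 → 18

Answer: 18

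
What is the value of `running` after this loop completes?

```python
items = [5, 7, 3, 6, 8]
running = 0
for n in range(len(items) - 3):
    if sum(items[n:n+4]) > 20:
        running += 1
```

Count windows with sum > 20
`running` takes the values: 0 → 1 → 2

Answer: 2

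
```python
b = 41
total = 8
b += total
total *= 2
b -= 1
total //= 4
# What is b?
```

Trace:
`b = 41` → b = 41
`total = 8` → total = 8
`b += total` → b = 49
`total *= 2` → total = 16
`b -= 1` → b = 48
`total //= 4` → total = 4
So b = 48

Answer: 48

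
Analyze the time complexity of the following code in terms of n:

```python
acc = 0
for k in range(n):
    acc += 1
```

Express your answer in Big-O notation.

Each loop level contributes: n. Multiplying the contributions gives O(n).

Answer: O(n)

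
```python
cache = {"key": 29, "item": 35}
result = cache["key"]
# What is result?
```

Trace:
`cache = {"key": 29, "item": 35}` → cache = {'key': 29, 'item': 35}
`result = cache["key"]` → result = 29
So result = 29

Answer: 29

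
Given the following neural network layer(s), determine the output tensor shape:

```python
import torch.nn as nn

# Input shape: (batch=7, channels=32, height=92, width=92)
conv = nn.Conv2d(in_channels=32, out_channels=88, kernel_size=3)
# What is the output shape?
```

Input: (7, 32, 92, 92) -> Output: (7, 88, 90, 90)

Answer: (7, 88, 90, 90)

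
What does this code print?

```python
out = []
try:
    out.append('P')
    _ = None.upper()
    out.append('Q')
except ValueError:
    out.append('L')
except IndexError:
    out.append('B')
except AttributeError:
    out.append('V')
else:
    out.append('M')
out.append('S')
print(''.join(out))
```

Execution trace: 'P' (try body) → 'V' (except AttributeError) → 'S' (after the try/except). Output: PVS

Answer: PVS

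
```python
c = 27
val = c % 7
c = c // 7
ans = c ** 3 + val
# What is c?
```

Trace:
`c = 27` → c = 27
`val = c % 7` → val = 6
`c = c // 7` → c = 3
`ans = c ** 3 + val` → ans = 33
So c = 3

Answer: 3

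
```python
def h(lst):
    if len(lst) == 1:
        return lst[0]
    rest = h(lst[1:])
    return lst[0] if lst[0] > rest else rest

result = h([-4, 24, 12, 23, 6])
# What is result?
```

Recursive max over [-4, 24, 12, 23, 6] = 24

Answer: 24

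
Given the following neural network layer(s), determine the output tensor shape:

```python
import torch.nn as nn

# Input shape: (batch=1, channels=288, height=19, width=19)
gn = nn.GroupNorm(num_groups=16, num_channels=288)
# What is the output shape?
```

Input: (1, 288, 19, 19) -> Output: (1, 288, 19, 19)

Answer: (1, 288, 19, 19)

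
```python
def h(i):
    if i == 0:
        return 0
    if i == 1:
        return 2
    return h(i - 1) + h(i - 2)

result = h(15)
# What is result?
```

Build up from base cases: h(0)=0, h(1)=2, h(2)=2, h(3)=4, h(4)=6, h(5)=10, h(6)=16, ..., h(15)=1220

Answer: 1220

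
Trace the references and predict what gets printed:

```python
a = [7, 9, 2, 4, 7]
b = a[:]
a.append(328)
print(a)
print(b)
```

Key concept: slice [:] creates copy.
Step by step:
`a = [7, 9, 2, 4, 7]` → a = [7, 9, 2, 4, 7]
`b = a[:]` → b = [7, 9, 2, 4, 7]
`a.append(328)` → a = [7, 9, 2, 4, 7, 328]
`print(a)` → prints [7, 9, 2, 4, 7, 328]
`print(b)` → prints [7, 9, 2, 4, 7]

Answer:
[7, 9, 2, 4, 7, 328]
[7, 9, 2, 4, 7]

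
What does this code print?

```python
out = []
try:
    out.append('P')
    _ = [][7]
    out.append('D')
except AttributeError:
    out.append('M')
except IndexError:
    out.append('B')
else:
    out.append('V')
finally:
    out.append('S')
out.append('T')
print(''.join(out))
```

Execution trace: 'P' (try body) → 'B' (except IndexError) → 'S' (finally) → 'T' (after the try/except). Output: PBST

Answer: PBST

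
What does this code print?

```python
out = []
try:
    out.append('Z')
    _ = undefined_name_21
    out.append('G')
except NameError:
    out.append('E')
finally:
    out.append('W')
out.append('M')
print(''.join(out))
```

Execution trace: 'Z' (try body) → 'E' (except NameError) → 'W' (finally) → 'M' (after the try/except). Output: ZEWM

Answer: ZEWM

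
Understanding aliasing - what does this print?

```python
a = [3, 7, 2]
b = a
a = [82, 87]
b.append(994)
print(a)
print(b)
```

Key concept: rebinding vs mutation: a is rebound to a new list, b still points at the original.
Step by step:
`a = [3, 7, 2]` → a = [3, 7, 2]
`b = a` → b = [3, 7, 2] (same object as a)
`a = [82, 87]` → a = [82, 87]
`b.append(994)` → b = [3, 7, 2, 994]
`print(a)` → prints [82, 87]
`print(b)` → prints [3, 7, 2, 994]

Answer:
[82, 87]
[3, 7, 2, 994]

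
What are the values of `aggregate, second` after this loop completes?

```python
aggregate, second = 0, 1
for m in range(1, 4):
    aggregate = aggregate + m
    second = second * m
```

Sum and factorial of 1 to 3
`aggregate, second` takes the values: (0, 1) → (1, 1) → (3, 1) → (3, 2) → (6, 2) → (6, 6)

Answer: 6, 6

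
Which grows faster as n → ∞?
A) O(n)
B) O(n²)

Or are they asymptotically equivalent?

O(n) vs O(n²): Higher order terms dominate.

Answer: B) O(n²) grows faster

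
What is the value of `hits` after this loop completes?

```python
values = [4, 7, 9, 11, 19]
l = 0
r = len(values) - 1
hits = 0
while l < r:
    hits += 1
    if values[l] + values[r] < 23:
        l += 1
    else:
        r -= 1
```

Steps to find pair summing to 23
`hits` takes the values: 0 → 1 → 2 → 3 → 4

Answer: 4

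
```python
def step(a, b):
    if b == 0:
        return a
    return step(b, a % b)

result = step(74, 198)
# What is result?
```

step(74, 198) -> step(198, 74) -> step(74, 50) -> step(50, 24) -> step(24, 2) -> step(2, 0) -> 2

Answer: 2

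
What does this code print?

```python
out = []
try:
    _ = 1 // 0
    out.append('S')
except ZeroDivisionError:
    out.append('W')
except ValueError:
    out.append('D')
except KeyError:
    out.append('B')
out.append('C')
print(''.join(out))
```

Execution trace: 'W' (except ZeroDivisionError) → 'C' (after the try/except). Output: WC

Answer: WC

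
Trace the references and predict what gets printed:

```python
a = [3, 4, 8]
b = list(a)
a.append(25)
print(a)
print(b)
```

Key concept: list() constructor creates copy.
Step by step:
`a = [3, 4, 8]` → a = [3, 4, 8]
`b = list(a)` → b = [3, 4, 8]
`a.append(25)` → a = [3, 4, 8, 25]
`print(a)` → prints [3, 4, 8, 25]
`print(b)` → prints [3, 4, 8]

Answer:
[3, 4, 8, 25]
[3, 4, 8]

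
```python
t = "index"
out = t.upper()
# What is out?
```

Trace:
`t = "index"` → t = 'index'
`out = t.upper()` → out = 'INDEX'
So out = 'INDEX'

Answer: 'INDEX'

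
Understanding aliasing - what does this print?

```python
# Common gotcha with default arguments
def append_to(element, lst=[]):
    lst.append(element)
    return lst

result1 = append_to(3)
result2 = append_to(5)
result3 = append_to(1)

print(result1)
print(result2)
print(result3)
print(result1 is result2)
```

Key concept: mutable default argument gotcha.
Step by step:
`result1 = append_to(3)` → result1 = [3]
`result2 = append_to(5)` → result1 = [3, 5] (same object as result2); result2 = [3, 5] (same object as result1)
`result3 = append_to(1)` → result1 = [3, 5, 1] (same object as result2, result3); result2 = [3, 5, 1] (same object as result1, result3); result3 = [3, 5, 1] (same object as result1, result2)
`print(result1)` → prints [3, 5, 1]
`print(result2)` → prints [3, 5, 1]
`print(result3)` → prints [3, 5, 1]
`print(result1 is result2)` → prints True

Answer:
[3, 5, 1]
[3, 5, 1]
[3, 5, 1]
True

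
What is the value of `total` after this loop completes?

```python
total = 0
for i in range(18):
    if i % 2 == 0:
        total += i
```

Sum of even numbers 0 to 17
`total` takes the values: 0 → 2 → 6 → 12 → 20 → 30 → 42 → 56 → 72

Answer: 72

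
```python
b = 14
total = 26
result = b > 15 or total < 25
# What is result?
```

Trace:
`b = 14` → b = 14
`total = 26` → total = 26
`result = b > 15 or total < 25` → result = False
So result = False

Answer: False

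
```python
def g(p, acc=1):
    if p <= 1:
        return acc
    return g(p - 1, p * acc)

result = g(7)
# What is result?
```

Accumulator trace (n, acc): (7, 1) -> (6, 7) -> (5, 42) -> (4, 210) -> (3, 840) -> (2, 2520) -> (1, 5040) -> return 5040

Answer: 5040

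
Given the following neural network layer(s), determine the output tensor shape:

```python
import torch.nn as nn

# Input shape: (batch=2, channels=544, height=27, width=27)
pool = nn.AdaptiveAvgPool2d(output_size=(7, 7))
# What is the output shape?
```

Input: (2, 544, 27, 27) -> Output: (2, 544, 7, 7)

Answer: (2, 544, 7, 7)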